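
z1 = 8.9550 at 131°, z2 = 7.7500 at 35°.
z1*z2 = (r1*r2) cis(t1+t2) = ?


r = 8.9550 * 7.7500 = 69.4013
theta = 131° + 35° = 166° = 166° (mod 360)

69.4013 cis(166°)


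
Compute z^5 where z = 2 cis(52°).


r^5 = 2^5 = 32
n*theta = 5*52° = 260° = 260° (mod 360)
a = 32*cos(260°) = -5.5567
b = 32*sin(260°) = -31.5138

32 cis(260°) = -5.5567 - 31.5138i


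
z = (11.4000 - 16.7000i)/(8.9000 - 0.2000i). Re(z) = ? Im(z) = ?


Multiply by conjugate: (11.4000 - 16.7000i)(8.9000 + 0.2000i) / (8.9^2 + (-0.2)^2)
Numerator real = 11.4*8.9 - (16.7)*(-0.2) = 104.8
Numerator imag = -16.7*8.9 - 11.4*(-0.2) = -146.35
Denominator = 79.25
Re(z) = 104.8/79.25 = 1.3224
Im(z) = -146.35/79.25 = -1.8467

Re(z) = 1.3224, Im(z) = -1.8467


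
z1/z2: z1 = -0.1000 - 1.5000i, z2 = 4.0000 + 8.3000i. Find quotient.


Conjugate of z2 = 4.0000 - 8.3000i
Numerator: (-0.1000 - 1.5000i)(4.0000 - 8.3000i) = -12.8500 - 5.1700i
Denominator: 4^2 + 8.3^2 = 84.89
Result = (-12.8500 - 5.1700i)/84.89

-0.1514 - 0.0609i


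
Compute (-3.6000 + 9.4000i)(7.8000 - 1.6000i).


Real = -3.6*7.8 - 9.4*(-1.6) = -28.08 - (-15.04) = -13.04
Imag = -3.6*(-1.6) + 7.8*9.4 = 5.76 + 73.32 = 79.08

-13.0400 + 79.0800i


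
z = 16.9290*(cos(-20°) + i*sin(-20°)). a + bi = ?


a = 16.9290*cos(-20°) = 16.9290*0.939693 = 15.9081
b = 16.9290*sin(-20°) = 16.9290*(-0.34202) = -5.7901

15.9081 - 5.7901i


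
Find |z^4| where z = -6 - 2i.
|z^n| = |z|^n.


|z| = sqrt(36+4) = sqrt(40) = 6.3246
|z^4| = |z|^4 = (sqrt(40))^4 = 40^2 = 1600

|z^4| = 1600


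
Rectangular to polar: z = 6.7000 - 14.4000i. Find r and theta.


r = sqrt(44.89+207.36) = sqrt(252.25) = 15.8824
theta = atan2(-14.4, 6.7) = -65.0485 degrees

r = 15.8824, theta = -65.0485 degrees


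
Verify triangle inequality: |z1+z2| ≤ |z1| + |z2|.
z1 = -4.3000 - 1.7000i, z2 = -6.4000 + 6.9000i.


|z1| = sqrt((-4.3)^2 + (-1.7)^2) = sqrt(21.38) = 4.6239
|z2| = sqrt((-6.4)^2 + 6.9^2) = sqrt(88.57) = 9.4112
z1+z2 = -10.7000 + 5.2000i
|z1+z2| = sqrt(141.53) = 11.8966
|z1|+|z2| = 4.6239 + 9.4112 = 14.0351

|z1+z2| = 11.8966 ≤ |z1|+|z2| = 14.0351 (verified)


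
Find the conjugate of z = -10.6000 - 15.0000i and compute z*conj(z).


z_bar = -10.6000 + 15.0000i
z*z_bar = (-10.6)^2 + (-15)^2 = 112.36 + 225 = 337.36

z_bar = -10.6000 + 15.0000i, z*z_bar = 337.36


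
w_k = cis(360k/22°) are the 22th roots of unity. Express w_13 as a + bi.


Angle = 360*13/22 = 212.7273°
a = cos(212.7273°) = -0.8413
b = sin(212.7273°) = -0.5406

-0.8413 - 0.5406i


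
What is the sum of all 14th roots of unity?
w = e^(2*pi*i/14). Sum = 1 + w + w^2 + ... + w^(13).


The sum of all 14th roots of unity is 0.
Geometric series: (1 - w^14)/(1 - w) = (1-1)/(1-w) = 0 since w^14 = 1, w ≠ 1.
Alternatively: coefficient of z^13 in z^14 - 1 is 0.

0


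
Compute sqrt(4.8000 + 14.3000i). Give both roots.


|z| = sqrt(23.04+204.49) = 15.0841
sqrt((|z|+a)/2) = sqrt((15.0841+4.8)/2) = sqrt(9.9420) = 3.1531
sqrt((|z|-a)/2) = sqrt((15.0841-4.8)/2) = sqrt(5.1420) = 2.2676

±(3.1531 + 2.2676i) i.e. 3.1531 + 2.2676i and -3.1531 - 2.2676i


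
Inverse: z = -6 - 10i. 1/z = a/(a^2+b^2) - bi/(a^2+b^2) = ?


|z|^2 = 36+100 = 136
1/z = (-6 + 10i)/136

1/z = -0.0441 + 0.0735i


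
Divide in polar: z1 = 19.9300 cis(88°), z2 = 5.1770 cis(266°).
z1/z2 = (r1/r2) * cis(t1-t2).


r = 19.9300 / 5.1770 = 3.8497
theta = 88° - 266° = -178° = 182° (mod 360)

3.8497 cis(182°)


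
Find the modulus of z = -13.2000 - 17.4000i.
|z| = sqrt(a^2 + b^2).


|z| = sqrt((-13.2)^2 + (-17.4)^2) = sqrt(174.24 + 302.76) = sqrt(477) = 21.8403

|z| = 21.8403


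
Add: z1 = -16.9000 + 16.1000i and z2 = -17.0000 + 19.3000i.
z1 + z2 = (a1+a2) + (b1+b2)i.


Real: -16.9 - 17 = -33.9
Imag: 16.1 + 19.3 = 35.4

-33.9000 + 35.4000i


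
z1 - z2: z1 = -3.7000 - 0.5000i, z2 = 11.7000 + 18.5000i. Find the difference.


Real: -3.7 - 11.7 = -15.4
Imag: -0.5 - 18.5 = -19

-15.4000 - 19.0000i


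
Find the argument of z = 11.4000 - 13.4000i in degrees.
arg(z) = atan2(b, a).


Re = 11.4, Im = -13.4
arg = atan2(-13.4, 11.4) = -49.6106 degrees

arg(z) = -49.6106 degrees


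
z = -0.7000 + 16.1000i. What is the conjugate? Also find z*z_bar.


z_bar = -0.7000 - 16.1000i
z*z_bar = (-0.7)^2 + 16.1^2 = 0.49 + 259.21 = 259.7

z_bar = -0.7000 - 16.1000i, z*z_bar = 259.7


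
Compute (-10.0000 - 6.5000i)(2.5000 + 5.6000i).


Real = -10*2.5 - (-6.5)*5.6 = -25 - (-36.4) = 11.4
Imag = -10*5.6 + 2.5*(-6.5) = -56 - (16.25) = -72.25

11.4000 - 72.2500i


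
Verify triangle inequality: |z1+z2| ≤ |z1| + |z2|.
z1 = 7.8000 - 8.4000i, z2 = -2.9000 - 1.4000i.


|z1| = sqrt(7.8^2 + (-8.4)^2) = sqrt(131.4) = 11.4630
|z2| = sqrt((-2.9)^2 + (-1.4)^2) = sqrt(10.37) = 3.2202
z1+z2 = 4.9000 - 9.8000i
|z1+z2| = sqrt(120.05) = 10.9567
|z1|+|z2| = 11.4630 + 3.2202 = 14.6832

|z1+z2| = 10.9567 ≤ |z1|+|z2| = 14.6832 (verified)


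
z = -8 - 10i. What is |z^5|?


|z| = sqrt(64+100) = sqrt(164) = 12.8062
|z^5| = |z|^5 = (sqrt(164))^5 = 164^2 * sqrt(164) = 26896*sqrt(164)

|z^5| = 26896*sqrt(164) ≈ 344436.8590


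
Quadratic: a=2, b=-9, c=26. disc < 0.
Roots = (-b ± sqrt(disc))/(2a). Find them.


disc = (-9)^2 - 4*2*26 = 81 - 208 = -127
sqrt(|disc|) = sqrt(127) = 11.2694
Real part = 9/(2*2) = 2.2500
Imag part = 11.2694/(2*2) = 2.8174

2.2500 ± 2.8174i


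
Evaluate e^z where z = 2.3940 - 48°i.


e^2.3940 = 10.9572
cos(-48°) = 0.66913
sin(-48°) = -0.743145
Real = 10.9572*0.66913 = 7.3318
Imag = 10.9572*(-0.743145) = -8.1428

7.3318 - 8.1428i


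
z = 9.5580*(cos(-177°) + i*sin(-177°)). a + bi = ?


a = 9.5580*cos(-177°) = 9.5580*(-0.99863) = -9.5449
b = 9.5580*sin(-177°) = 9.5580*(-0.052336) = -0.5002

-9.5449 - 0.5002i


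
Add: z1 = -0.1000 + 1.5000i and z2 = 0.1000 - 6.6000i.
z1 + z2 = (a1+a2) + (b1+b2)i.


Real: -0.1 + 0.1 = 0
Imag: 1.5 - 6.6 = -5.1

-5.1000i


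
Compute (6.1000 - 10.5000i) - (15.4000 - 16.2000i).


Real: 6.1 - 15.4 = -9.3
Imag: -10.5 + 16.2 = 5.7

-9.3000 + 5.7000i


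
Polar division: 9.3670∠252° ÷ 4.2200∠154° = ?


r = 9.3670 / 4.2200 = 2.2197
theta = 252° - 154° = 98° = 98° (mod 360)

2.2197 cis(98°)


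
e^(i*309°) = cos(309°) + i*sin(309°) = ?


cos(309°) = 0.6293
sin(309°) = -0.7771

e^(i*309°) = 0.6293 - 0.7771i


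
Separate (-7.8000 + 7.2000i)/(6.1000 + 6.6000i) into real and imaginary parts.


Multiply by conjugate: (-7.8000 + 7.2000i)(6.1000 - 6.6000i) / (6.1^2 + 6.6^2)
Numerator real = -7.8*6.1 + 7.2*6.6 = -0.06
Numerator imag = 7.2*6.1 - (-7.8)*6.6 = 95.4
Denominator = 80.77
Re(z) = -0.06/80.77 = -0.0007
Im(z) = 95.4/80.77 = 1.1811

Re(z) = -0.0007, Im(z) = 1.1811


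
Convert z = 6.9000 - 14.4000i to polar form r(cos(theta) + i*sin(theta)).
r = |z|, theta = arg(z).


r = sqrt(47.61+207.36) = sqrt(254.97) = 15.9678
theta = atan2(-14.4, 6.9) = -64.3978 degrees

r = 15.9678, theta = -64.3978 degrees


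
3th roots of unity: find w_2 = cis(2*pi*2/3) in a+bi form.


Angle = 360*2/3 = 240°
a = cos(240°) = -0.5000
b = sin(240°) = -0.8660

-0.5000 - 0.8660i


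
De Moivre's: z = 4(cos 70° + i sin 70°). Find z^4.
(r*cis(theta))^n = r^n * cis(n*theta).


r^4 = 4^4 = 256
n*theta = 4*70° = 280° = 280° (mod 360)
a = 256*cos(280°) = 44.4539
b = 256*sin(280°) = -252.1108

256 cis(280°) = 44.4539 - 252.1108i


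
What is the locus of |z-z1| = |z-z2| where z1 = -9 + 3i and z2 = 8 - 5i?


Equal distances means the locus is the perpendicular bisector of z1 and z2.
Midpoint = ((-9+8)/2, (3+(-5))/2) = (-0.5000, -1.0000)

Perpendicular bisector through (-0.5000, -1.0000)


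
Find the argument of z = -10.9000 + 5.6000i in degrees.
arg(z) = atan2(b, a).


Re = -10.9, Im = 5.6
arg = atan2(5.6, -10.9) = 152.8076 degrees

arg(z) = 152.8076 degrees


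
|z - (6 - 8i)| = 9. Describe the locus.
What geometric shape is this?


|z - z0| = r is a circle with center z0 and radius r.
Center = (6, -8), radius = 9

Circle with center (6, -8) and radius 9


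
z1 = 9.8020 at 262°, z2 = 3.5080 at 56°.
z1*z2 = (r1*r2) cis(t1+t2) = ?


r = 9.8020 * 3.5080 = 34.3854
theta = 262° + 56° = 318° = 318° (mod 360)

34.3854 cis(318°)


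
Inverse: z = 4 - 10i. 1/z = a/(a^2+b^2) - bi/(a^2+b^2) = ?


|z|^2 = 16+100 = 116
1/z = (4 + 10i)/116

1/z = 0.0345 + 0.0862i


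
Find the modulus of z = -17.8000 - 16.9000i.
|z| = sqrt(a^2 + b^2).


|z| = sqrt((-17.8)^2 + (-16.9)^2) = sqrt(316.84 + 285.61) = sqrt(602.45) = 24.5449

|z| = 24.5449


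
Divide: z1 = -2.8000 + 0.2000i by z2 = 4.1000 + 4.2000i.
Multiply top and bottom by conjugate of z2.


Conjugate of z2 = 4.1000 - 4.2000i
Numerator: (-2.8000 + 0.2000i)(4.1000 - 4.2000i) = -10.6400 + 12.5800i
Denominator: 4.1^2 + 4.2^2 = 34.45
Result = (-10.6400 + 12.5800i)/34.45

-0.3089 + 0.3652i


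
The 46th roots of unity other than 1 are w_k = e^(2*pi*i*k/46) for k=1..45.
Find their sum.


With w = e^(2*pi*i/46), all 46 of the 46th roots of unity w^0 = 1, w, ..., w^(45) sum to 0: 1 + w + ... + w^(45) = (1 - w^46)/(1 - w) = 0 since w^46 = 1, w ≠ 1.
Removing the root 1: w + w^2 + ... + w^(45) = 0 - 1 = -1

Sum = -1


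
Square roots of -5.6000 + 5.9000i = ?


|z| = sqrt(31.36+34.81) = 8.1345
sqrt((|z|+a)/2) = sqrt((8.1345+(-5.6))/2) = sqrt(1.2672) = 1.1257
sqrt((|z|-a)/2) = sqrt((8.1345-(-5.6))/2) = sqrt(6.8672) = 2.6205

±(1.1257 + 2.6205i) i.e. 1.1257 + 2.6205i and -1.1257 - 2.6205i


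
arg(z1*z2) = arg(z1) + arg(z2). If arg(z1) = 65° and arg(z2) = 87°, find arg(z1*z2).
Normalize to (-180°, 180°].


arg(z1*z2) = 65° + 87° = 152°
Normalized to (-180°, 180°]: 152°

152°


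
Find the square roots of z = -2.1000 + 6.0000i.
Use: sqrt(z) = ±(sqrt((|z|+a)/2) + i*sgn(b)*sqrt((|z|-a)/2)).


|z| = sqrt(4.41+36) = 6.3569
sqrt((|z|+a)/2) = sqrt((6.3569+(-2.1))/2) = sqrt(2.1284) = 1.4589
sqrt((|z|-a)/2) = sqrt((6.3569-(-2.1))/2) = sqrt(4.2284) = 2.0563

±(1.4589 + 2.0563i) i.e. 1.4589 + 2.0563i and -1.4589 - 2.0563i


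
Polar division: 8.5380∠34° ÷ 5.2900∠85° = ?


r = 8.5380 / 5.2900 = 1.6140
theta = 34° - 85° = -51° = 309° (mod 360)

1.6140 cis(309°)


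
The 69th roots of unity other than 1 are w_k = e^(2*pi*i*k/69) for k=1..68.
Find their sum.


With w = e^(2*pi*i/69), all 69 of the 69th roots of unity w^0 = 1, w, ..., w^(68) sum to 0: 1 + w + ... + w^(68) = (1 - w^69)/(1 - w) = 0 since w^69 = 1, w ≠ 1.
Removing the root 1: w + w^2 + ... + w^(68) = 0 - 1 = -1

Sum = -1


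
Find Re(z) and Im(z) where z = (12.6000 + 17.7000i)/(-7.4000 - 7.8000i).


Multiply by conjugate: (12.6000 + 17.7000i)(-7.4000 + 7.8000i) / ((-7.4)^2 + (-7.8)^2)
Numerator real = 12.6*(-7.4) + 17.7*(-7.8) = -231.3
Numerator imag = 17.7*(-7.4) - 12.6*(-7.8) = -32.7
Denominator = 115.6
Re(z) = -231.3/115.6 = -2.0009
Im(z) = -32.7/115.6 = -0.2829

Re(z) = -2.0009, Im(z) = -0.2829


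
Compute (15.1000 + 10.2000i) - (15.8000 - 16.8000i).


Real: 15.1 - 15.8 = -0.7
Imag: 10.2 + 16.8 = 27

-0.7000 + 27.0000i


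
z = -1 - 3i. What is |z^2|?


|z| = sqrt(1+9) = sqrt(10) = 3.1623
|z^2| = |z|^2 = (sqrt(10))^2 = 10

|z^2| = 10


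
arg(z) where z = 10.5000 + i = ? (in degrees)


Re = 10.5, Im = 1
arg = atan2(1, 10.5) = 5.4403 degrees

arg(z) = 5.4403 degrees


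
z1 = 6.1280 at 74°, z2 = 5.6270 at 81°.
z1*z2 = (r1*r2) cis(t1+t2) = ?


r = 6.1280 * 5.6270 = 34.4823
theta = 74° + 81° = 155° = 155° (mod 360)

34.4823 cis(155°)


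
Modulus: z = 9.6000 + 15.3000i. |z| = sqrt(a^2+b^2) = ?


|z| = sqrt(9.6^2 + 15.3^2) = sqrt(92.16 + 234.09) = sqrt(326.25) = 18.0624

|z| = 18.0624


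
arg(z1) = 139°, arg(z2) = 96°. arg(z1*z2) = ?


arg(z1*z2) = 139° + 96° = 235°
Normalized to (-180°, 180°]: -125°

-125°


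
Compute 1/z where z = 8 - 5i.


|z|^2 = 64+25 = 89
1/z = (8 + 5i)/89

1/z = 0.0899 + 0.0562i


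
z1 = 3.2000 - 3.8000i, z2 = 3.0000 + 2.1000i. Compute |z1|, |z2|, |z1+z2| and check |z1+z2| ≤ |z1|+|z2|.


|z1| = sqrt(3.2^2 + (-3.8)^2) = sqrt(24.68) = 4.9679
|z2| = sqrt(3^2 + 2.1^2) = sqrt(13.41) = 3.6620
z1+z2 = 6.2000 - 1.7000i
|z1+z2| = sqrt(41.33) = 6.4288
|z1|+|z2| = 4.9679 + 3.6620 = 8.6299

|z1+z2| = 6.4288 ≤ |z1|+|z2| = 8.6299 (verified)


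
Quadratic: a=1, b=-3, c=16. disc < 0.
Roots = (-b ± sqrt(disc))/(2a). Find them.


disc = (-3)^2 - 4*1*16 = 9 - 64 = -55
sqrt(|disc|) = sqrt(55) = 7.4162
Real part = 3/(2*1) = 1.5000
Imag part = 7.4162/(2*1) = 3.7081

1.5000 ± 3.7081i


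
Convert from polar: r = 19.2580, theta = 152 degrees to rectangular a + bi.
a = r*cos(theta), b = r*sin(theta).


a = 19.2580*cos(152°) = 19.2580*(-0.882948) = -17.0038
b = 19.2580*sin(152°) = 19.2580*0.46947 = 9.0411

-17.0038 + 9.0411i


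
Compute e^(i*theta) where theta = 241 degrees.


cos(241°) = -0.4848
sin(241°) = -0.8746

e^(i*241°) = -0.4848 - 0.8746i


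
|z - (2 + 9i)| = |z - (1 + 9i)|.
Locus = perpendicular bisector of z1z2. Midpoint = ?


Equal distances means the locus is the perpendicular bisector of z1 and z2.
Midpoint = ((2+1)/2, (9+9)/2) = (1.5000, 9.0000)

Perpendicular bisector through (1.5000, 9.0000)


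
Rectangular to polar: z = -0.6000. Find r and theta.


r = sqrt(0.36+0) = sqrt(0.36) = 0.6000
theta = atan2(0, -0.6) = 180.0000 degrees

r = 0.6000, theta = 180.0000 degrees


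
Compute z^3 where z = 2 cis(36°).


r^3 = 2^3 = 8
n*theta = 3*36° = 108° = 108° (mod 360)
a = 8*cos(108°) = -2.4721
b = 8*sin(108°) = 7.6085

8 cis(108°) = -2.4721 + 7.6085i


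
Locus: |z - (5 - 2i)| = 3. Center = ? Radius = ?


|z - z0| = r is a circle with center z0 and radius r.
Center = (5, -2), radius = 3

Circle with center (5, -2) and radius 3


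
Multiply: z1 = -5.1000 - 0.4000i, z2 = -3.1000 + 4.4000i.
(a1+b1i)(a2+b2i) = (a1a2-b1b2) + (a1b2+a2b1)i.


Real = -5.1*(-3.1) - (-0.4)*4.4 = 15.81 - (-1.76) = 17.57
Imag = -5.1*4.4 - (3.1)*(-0.4) = -22.44 + 1.24 = -21.2

17.5700 - 21.2000i


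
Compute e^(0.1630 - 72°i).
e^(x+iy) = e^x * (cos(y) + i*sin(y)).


e^0.1630 = 1.1770
cos(-72°) = 0.309
sin(-72°) = -0.9511
Real = 1.1770*0.309 = 0.3637
Imag = 1.1770*(-0.9511) = -1.1194

0.3637 - 1.1194i


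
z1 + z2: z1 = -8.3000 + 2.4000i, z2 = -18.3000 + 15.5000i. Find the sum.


Real: -8.3 - 18.3 = -26.6
Imag: 2.4 + 15.5 = 17.9

-26.6000 + 17.9000i


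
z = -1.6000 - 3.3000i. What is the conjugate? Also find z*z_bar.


z_bar = -1.6000 + 3.3000i
z*z_bar = (-1.6)^2 + (-3.3)^2 = 2.56 + 10.89 = 13.45

z_bar = -1.6000 + 3.3000i, z*z_bar = 13.45


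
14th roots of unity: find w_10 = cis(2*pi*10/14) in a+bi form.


Angle = 360*10/14 = 257.1429°
a = cos(257.1429°) = -0.2225
b = sin(257.1429°) = -0.9749

-0.2225 - 0.9749i


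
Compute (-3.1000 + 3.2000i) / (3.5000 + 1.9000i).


Conjugate of z2 = 3.5000 - 1.9000i
Numerator: (-3.1000 + 3.2000i)(3.5000 - 1.9000i) = -4.7700 + 17.0900i
Denominator: 3.5^2 + 1.9^2 = 15.86
Result = (-4.7700 + 17.0900i)/15.86

-0.3008 + 1.0776i


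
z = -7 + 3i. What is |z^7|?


|z| = sqrt(49+9) = sqrt(58) = 7.6158
|z^7| = |z|^7 = (sqrt(58))^7 = 58^3 * sqrt(58) = 195112*sqrt(58)

|z^7| = 195112*sqrt(58) ≈ 1485928.7222


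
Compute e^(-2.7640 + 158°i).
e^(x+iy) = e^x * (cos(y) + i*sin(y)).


e^-2.7640 = 0.0630
cos(158°) = -0.9272
sin(158°) = 0.3746
Real = 0.0630*(-0.9272) = -0.0584
Imag = 0.0630*0.3746 = 0.0236

-0.0584 + 0.0236i


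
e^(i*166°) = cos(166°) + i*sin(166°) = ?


cos(166°) = -0.9703
sin(166°) = 0.2419

e^(i*166°) = -0.9703 + 0.2419i


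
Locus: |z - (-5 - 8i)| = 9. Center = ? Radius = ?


|z - z0| = r is a circle with center z0 and radius r.
Center = (-5, -8), radius = 9

Circle with center (-5, -8) and radius 9


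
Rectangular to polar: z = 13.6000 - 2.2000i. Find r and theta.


r = sqrt(184.96+4.84) = sqrt(189.8) = 13.7768
theta = atan2(-2.2, 13.6) = -9.1888 degrees

r = 13.7768, theta = -9.1888 degrees


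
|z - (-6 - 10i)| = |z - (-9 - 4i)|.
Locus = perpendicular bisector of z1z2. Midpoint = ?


Equal distances means the locus is the perpendicular bisector of z1 and z2.
Midpoint = ((-6+(-9))/2, (-10+(-4))/2) = (-7.5000, -7.0000)

Perpendicular bisector through (-7.5000, -7.0000)


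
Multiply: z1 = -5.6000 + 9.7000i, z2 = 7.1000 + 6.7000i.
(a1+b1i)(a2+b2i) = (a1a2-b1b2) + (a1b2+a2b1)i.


Real = -5.6*7.1 - 9.7*6.7 = -39.76 - 64.99 = -104.75
Imag = -5.6*6.7 + 7.1*9.7 = -37.52 + 68.87 = 31.35

-104.7500 + 31.3500i


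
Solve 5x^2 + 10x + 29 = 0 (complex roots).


disc = 10^2 - 4*5*29 = 100 - 580 = -480
sqrt(|disc|) = sqrt(480) = 21.9089
Real part = -10/(2*5) = -1.0000
Imag part = 21.9089/(2*5) = 2.1909

-1.0000 ± 2.1909i


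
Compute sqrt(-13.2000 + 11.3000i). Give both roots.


|z| = sqrt(174.24+127.69) = 17.3761
sqrt((|z|+a)/2) = sqrt((17.3761+(-13.2))/2) = sqrt(2.0881) = 1.4450
sqrt((|z|-a)/2) = sqrt((17.3761-(-13.2))/2) = sqrt(15.2881) = 3.9100

±(1.4450 + 3.9100i) i.e. 1.4450 + 3.9100i and -1.4450 - 3.9100i


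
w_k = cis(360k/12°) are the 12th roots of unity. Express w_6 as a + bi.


Angle = 360*6/12 = 180°
a = cos(180°) = -1.0000
b = sin(180°) = 0

-1.0000 + 0i


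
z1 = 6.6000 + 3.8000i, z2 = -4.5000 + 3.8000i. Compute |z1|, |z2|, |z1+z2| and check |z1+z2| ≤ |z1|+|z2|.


|z1| = sqrt(6.6^2 + 3.8^2) = sqrt(58) = 7.6158
|z2| = sqrt((-4.5)^2 + 3.8^2) = sqrt(34.69) = 5.8898
z1+z2 = 2.1000 + 7.6000i
|z1+z2| = sqrt(62.17) = 7.8848
|z1|+|z2| = 7.6158 + 5.8898 = 13.5056

|z1+z2| = 7.8848 ≤ |z1|+|z2| = 13.5056 (verified)


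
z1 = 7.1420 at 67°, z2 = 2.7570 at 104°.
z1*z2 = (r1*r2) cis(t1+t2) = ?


r = 7.1420 * 2.7570 = 19.6905
theta = 67° + 104° = 171° = 171° (mod 360)

19.6905 cis(171°)


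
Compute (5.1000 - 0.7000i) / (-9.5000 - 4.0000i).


Conjugate of z2 = -9.5000 + 4.0000i
Numerator: (5.1000 - 0.7000i)(-9.5000 + 4.0000i) = -45.6500 + 27.0500i
Denominator: (-9.5)^2 + (-4)^2 = 106.25
Result = (-45.6500 + 27.0500i)/106.25

-0.4296 + 0.2546i


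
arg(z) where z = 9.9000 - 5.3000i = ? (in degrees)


Re = 9.9, Im = -5.3
arg = atan2(-5.3, 9.9) = -28.1625 degrees

arg(z) = -28.1625 degrees


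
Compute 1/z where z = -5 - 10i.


|z|^2 = 25+100 = 125
1/z = (-5 + 10i)/125

1/z = -0.0400 + 0.0800i


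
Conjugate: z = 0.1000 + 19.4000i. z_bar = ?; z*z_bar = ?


z_bar = 0.1000 - 19.4000i
z*z_bar = 0.1^2 + 19.4^2 = 0.01 + 376.36 = 376.37

z_bar = 0.1000 - 19.4000i, z*z_bar = 376.37


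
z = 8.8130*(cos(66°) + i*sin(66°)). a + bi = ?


a = 8.8130*cos(66°) = 8.8130*0.40674 = 3.5846
b = 8.8130*sin(66°) = 8.8130*0.91355 = 8.0511

3.5846 + 8.0511i


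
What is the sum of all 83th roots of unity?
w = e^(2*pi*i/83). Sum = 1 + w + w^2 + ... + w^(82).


The sum of all 83th roots of unity is 0.
Geometric series: (1 - w^83)/(1 - w) = (1-1)/(1-w) = 0 since w^83 = 1, w ≠ 1.
Alternatively: coefficient of z^82 in z^83 - 1 is 0.

0


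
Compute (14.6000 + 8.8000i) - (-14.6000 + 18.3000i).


Real: 14.6 + 14.6 = 29.2
Imag: 8.8 - 18.3 = -9.5

29.2000 - 9.5000i


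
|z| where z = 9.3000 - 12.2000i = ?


|z| = sqrt(9.3^2 + (-12.2)^2) = sqrt(86.49 + 148.84) = sqrt(235.33) = 15.3405

|z| = 15.3405


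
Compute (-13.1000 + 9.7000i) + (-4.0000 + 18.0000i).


Real: -13.1 - 4 = -17.1
Imag: 9.7 + 18 = 27.7

-17.1000 + 27.7000i


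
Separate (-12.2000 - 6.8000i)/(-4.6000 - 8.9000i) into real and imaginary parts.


Multiply by conjugate: (-12.2000 - 6.8000i)(-4.6000 + 8.9000i) / ((-4.6)^2 + (-8.9)^2)
Numerator real = -12.2*(-4.6) - (6.8)*(-8.9) = 116.64
Numerator imag = -6.8*(-4.6) - (-12.2)*(-8.9) = -77.3
Denominator = 100.37
Re(z) = 116.64/100.37 = 1.1621
Im(z) = -77.3/100.37 = -0.7702

Re(z) = 1.1621, Im(z) = -0.7702


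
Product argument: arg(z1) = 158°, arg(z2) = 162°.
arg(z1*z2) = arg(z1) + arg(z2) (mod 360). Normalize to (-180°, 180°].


arg(z1*z2) = 158° + 162° = 320°
Normalized to (-180°, 180°]: -40°

-40°


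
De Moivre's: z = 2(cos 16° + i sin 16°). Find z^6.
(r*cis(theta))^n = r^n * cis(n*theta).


r^6 = 2^6 = 64
n*theta = 6*16° = 96° = 96° (mod 360)
a = 64*cos(96°) = -6.6898
b = 64*sin(96°) = 63.6494

64 cis(96°) = -6.6898 + 63.6494i


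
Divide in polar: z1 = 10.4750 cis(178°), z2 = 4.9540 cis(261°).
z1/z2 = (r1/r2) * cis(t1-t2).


r = 10.4750 / 4.9540 = 2.1145
theta = 178° - 261° = -83° = 277° (mod 360)

2.1145 cis(277°)


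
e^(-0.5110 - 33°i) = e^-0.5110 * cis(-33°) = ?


e^-0.5110 = 0.5999
cos(-33°) = 0.8387
sin(-33°) = -0.5446
Real = 0.5999*0.8387 = 0.5031
Imag = 0.5999*(-0.5446) = -0.3267

0.5031 - 0.3267i


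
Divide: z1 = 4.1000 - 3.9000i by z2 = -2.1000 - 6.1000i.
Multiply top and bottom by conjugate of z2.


Conjugate of z2 = -2.1000 + 6.1000i
Numerator: (4.1000 - 3.9000i)(-2.1000 + 6.1000i) = 15.1800 + 33.2000i
Denominator: (-2.1)^2 + (-6.1)^2 = 41.62
Result = (15.1800 + 33.2000i)/41.62

0.3647 + 0.7977i


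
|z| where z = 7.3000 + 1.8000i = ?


|z| = sqrt(7.3^2 + 1.8^2) = sqrt(53.29 + 3.24) = sqrt(56.53) = 7.5186

|z| = 7.5186


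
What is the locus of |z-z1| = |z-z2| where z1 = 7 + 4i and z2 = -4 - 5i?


Equal distances means the locus is the perpendicular bisector of z1 and z2.
Midpoint = ((7+(-4))/2, (4+(-5))/2) = (1.5000, -0.5000)

Perpendicular bisector through (1.5000, -0.5000)


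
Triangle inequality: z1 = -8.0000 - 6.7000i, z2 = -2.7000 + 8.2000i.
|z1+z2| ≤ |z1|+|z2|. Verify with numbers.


|z1| = sqrt((-8)^2 + (-6.7)^2) = sqrt(108.89) = 10.4350
|z2| = sqrt((-2.7)^2 + 8.2^2) = sqrt(74.53) = 8.6331
z1+z2 = -10.7000 + 1.5000i
|z1+z2| = sqrt(116.74) = 10.8046
|z1|+|z2| = 10.4350 + 8.6331 = 19.0681

|z1+z2| = 10.8046 ≤ |z1|+|z2| = 19.0681 (verified)


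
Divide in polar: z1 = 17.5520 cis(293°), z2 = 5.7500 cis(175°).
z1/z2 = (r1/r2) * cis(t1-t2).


r = 17.5520 / 5.7500 = 3.0525
theta = 293° - 175° = 118° = 118° (mod 360)

3.0525 cis(118°)


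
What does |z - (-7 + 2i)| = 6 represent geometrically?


|z - z0| = r is a circle with center z0 and radius r.
Center = (-7, 2), radius = 6

Circle with center (-7, 2) and radius 6


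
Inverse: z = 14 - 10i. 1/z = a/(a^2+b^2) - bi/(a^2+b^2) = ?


|z|^2 = 196+100 = 296
1/z = (14 + 10i)/296

1/z = 0.0473 + 0.0338i


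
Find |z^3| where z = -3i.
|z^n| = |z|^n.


|z| = sqrt(0+9) = sqrt(9) = 3
|z^3| = |z|^3 = 3^3 = 27

|z^3| = 27


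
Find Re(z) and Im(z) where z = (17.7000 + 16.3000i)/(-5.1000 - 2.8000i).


Multiply by conjugate: (17.7000 + 16.3000i)(-5.1000 + 2.8000i) / ((-5.1)^2 + (-2.8)^2)
Numerator real = 17.7*(-5.1) + 16.3*(-2.8) = -135.91
Numerator imag = 16.3*(-5.1) - 17.7*(-2.8) = -33.57
Denominator = 33.85
Re(z) = -135.91/33.85 = -4.0151
Im(z) = -33.57/33.85 = -0.9917

Re(z) = -4.0151, Im(z) = -0.9917


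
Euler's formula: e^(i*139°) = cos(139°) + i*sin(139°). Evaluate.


cos(139°) = -0.7547
sin(139°) = 0.6561

e^(i*139°) = -0.7547 + 0.6561i


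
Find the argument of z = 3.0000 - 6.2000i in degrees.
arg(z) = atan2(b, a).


Re = 3, Im = -6.2
arg = atan2(-6.2, 3) = -64.1790 degrees

arg(z) = -64.1790 degrees


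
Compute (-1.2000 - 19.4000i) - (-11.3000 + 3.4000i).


Real: -1.2 + 11.3 = 10.1
Imag: -19.4 - 3.4 = -22.8

10.1000 - 22.8000i


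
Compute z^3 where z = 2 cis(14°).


r^3 = 2^3 = 8
n*theta = 3*14° = 42° = 42° (mod 360)
a = 8*cos(42°) = 5.9452
b = 8*sin(42°) = 5.3530

8 cis(42°) = 5.9452 + 5.3530i


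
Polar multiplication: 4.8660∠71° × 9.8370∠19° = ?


r = 4.8660 * 9.8370 = 47.8668
theta = 71° + 19° = 90° = 90° (mod 360)

47.8668 cis(90°)


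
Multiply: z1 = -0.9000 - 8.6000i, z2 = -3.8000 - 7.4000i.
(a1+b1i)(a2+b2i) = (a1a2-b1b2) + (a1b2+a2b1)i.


Real = -0.9*(-3.8) - (-8.6)*(-7.4) = 3.42 - 63.64 = -60.22
Imag = -0.9*(-7.4) - (3.8)*(-8.6) = 6.66 + 32.68 = 39.34

-60.2200 + 39.3400i


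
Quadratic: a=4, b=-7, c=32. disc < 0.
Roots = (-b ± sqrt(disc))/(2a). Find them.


disc = (-7)^2 - 4*4*32 = 49 - 512 = -463
sqrt(|disc|) = sqrt(463) = 21.5174
Real part = 7/(2*4) = 0.8750
Imag part = 21.5174/(2*4) = 2.6897

0.8750 ± 2.6897i


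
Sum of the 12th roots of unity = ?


The sum of all 12th roots of unity is 0.
Geometric series: (1 - w^12)/(1 - w) = (1-1)/(1-w) = 0 since w^12 = 1, w ≠ 1.
Alternatively: coefficient of z^11 in z^12 - 1 is 0.

0


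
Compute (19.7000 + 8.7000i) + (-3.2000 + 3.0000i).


Real: 19.7 - 3.2 = 16.5
Imag: 8.7 + 3 = 11.7

16.5000 + 11.7000i


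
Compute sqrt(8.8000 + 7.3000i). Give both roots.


|z| = sqrt(77.44+53.29) = 11.4337
sqrt((|z|+a)/2) = sqrt((11.4337+8.8)/2) = sqrt(10.1169) = 3.1807
sqrt((|z|-a)/2) = sqrt((11.4337-8.8)/2) = sqrt(1.3169) = 1.1475

±(3.1807 + 1.1475i) i.e. 3.1807 + 1.1475i and -3.1807 - 1.1475i


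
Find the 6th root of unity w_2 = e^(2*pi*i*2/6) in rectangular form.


Angle = 360*2/6 = 120°
a = cos(120°) = -0.5000
b = sin(120°) = 0.8660

-0.5000 + 0.8660i


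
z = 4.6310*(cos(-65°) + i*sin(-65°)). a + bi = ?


a = 4.6310*cos(-65°) = 4.6310*0.4226 = 1.9571
b = 4.6310*sin(-65°) = 4.6310*(-0.9063) = -4.1971

1.9571 - 4.1971i


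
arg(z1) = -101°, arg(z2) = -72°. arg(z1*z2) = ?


arg(z1*z2) = -101° - 72° = -173°
Normalized to (-180°, 180°]: -173°

-173°


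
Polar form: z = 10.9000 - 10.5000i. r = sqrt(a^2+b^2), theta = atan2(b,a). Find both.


r = sqrt(118.81+110.25) = sqrt(229.06) = 15.1347
theta = atan2(-10.5, 10.9) = -43.9292 degrees

r = 15.1347, theta = -43.9292 degrees


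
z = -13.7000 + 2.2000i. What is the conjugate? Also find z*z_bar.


z_bar = -13.7000 - 2.2000i
z*z_bar = (-13.7)^2 + 2.2^2 = 187.69 + 4.84 = 192.53

z_bar = -13.7000 - 2.2000i, z*z_bar = 192.53


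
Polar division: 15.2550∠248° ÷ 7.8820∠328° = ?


r = 15.2550 / 7.8820 = 1.9354
theta = 248° - 328° = -80° = 280° (mod 360)

1.9354 cis(280°)


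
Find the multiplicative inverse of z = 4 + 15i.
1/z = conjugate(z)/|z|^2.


|z|^2 = 16+225 = 241
1/z = (4 - 15i)/241

1/z = 0.0166 - 0.0622i


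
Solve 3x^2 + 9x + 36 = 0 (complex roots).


disc = 9^2 - 4*3*36 = 81 - 432 = -351
sqrt(|disc|) = sqrt(351) = 18.7350
Real part = -9/(2*3) = -1.5000
Imag part = 18.7350/(2*3) = 3.1225

-1.5000 ± 3.1225i


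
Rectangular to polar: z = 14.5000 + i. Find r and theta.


r = sqrt(210.25+1) = sqrt(211.25) = 14.5344
theta = atan2(1, 14.5) = 3.9452 degrees

r = 14.5344, theta = 3.9452 degrees


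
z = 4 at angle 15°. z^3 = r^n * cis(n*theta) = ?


r^3 = 4^3 = 64
n*theta = 3*15° = 45° = 45° (mod 360)
a = 64*cos(45°) = 45.2548
b = 64*sin(45°) = 45.2548

64 cis(45°) = 45.2548 + 45.2548i


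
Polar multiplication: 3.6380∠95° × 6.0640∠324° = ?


r = 3.6380 * 6.0640 = 22.0608
theta = 95° + 324° = 419° = 59° (mod 360)

22.0608 cis(59°)


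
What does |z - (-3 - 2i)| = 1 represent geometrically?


|z - z0| = r is a circle with center z0 and radius r.
Center = (-3, -2), radius = 1

Circle with center (-3, -2) and radius 1


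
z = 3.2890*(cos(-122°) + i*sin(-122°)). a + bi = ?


a = 3.2890*cos(-122°) = 3.2890*(-0.52992) = -1.7429
b = 3.2890*sin(-122°) = 3.2890*(-0.84805) = -2.7892

-1.7429 - 2.7892i


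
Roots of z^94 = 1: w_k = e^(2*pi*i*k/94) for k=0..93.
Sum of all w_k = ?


The sum of all 94th roots of unity is 0.
Geometric series: (1 - w^94)/(1 - w) = (1-1)/(1-w) = 0 since w^94 = 1, w ≠ 1.
Alternatively: coefficient of z^93 in z^94 - 1 is 0.

0


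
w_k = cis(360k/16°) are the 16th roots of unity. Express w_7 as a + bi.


Angle = 360*7/16 = 157.5°
a = cos(157.5°) = -0.9239
b = sin(157.5°) = 0.3827

-0.9239 + 0.3827i


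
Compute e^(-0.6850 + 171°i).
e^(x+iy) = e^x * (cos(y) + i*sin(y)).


e^-0.6850 = 0.5041
cos(171°) = -0.9877
sin(171°) = 0.15643
Real = 0.5041*(-0.9877) = -0.4979
Imag = 0.5041*0.15643 = 0.0789

-0.4979 + 0.0789i


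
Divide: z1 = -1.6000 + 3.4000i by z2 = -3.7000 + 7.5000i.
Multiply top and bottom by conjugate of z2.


Conjugate of z2 = -3.7000 - 7.5000i
Numerator: (-1.6000 + 3.4000i)(-3.7000 - 7.5000i) = 31.4200 - 0.5800i
Denominator: (-3.7)^2 + 7.5^2 = 69.94
Result = (31.4200 - 0.5800i)/69.94

0.4492 - 0.0083i


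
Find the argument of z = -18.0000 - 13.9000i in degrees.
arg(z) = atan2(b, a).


Re = -18, Im = -13.9
arg = atan2(-13.9, -18) = -142.3239 degrees

arg(z) = -142.3239 degrees


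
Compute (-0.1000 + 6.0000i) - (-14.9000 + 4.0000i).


Real: -0.1 + 14.9 = 14.8
Imag: 6 - 4 = 2

14.8000 + 2.0000i


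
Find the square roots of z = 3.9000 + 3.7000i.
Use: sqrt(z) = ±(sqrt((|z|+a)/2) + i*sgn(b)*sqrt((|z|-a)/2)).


|z| = sqrt(15.21+13.69) = 5.3759
sqrt((|z|+a)/2) = sqrt((5.3759+3.9)/2) = sqrt(4.6379) = 2.1536
sqrt((|z|-a)/2) = sqrt((5.3759-3.9)/2) = sqrt(0.7379) = 0.8590

±(2.1536 + 0.8590i) i.e. 2.1536 + 0.8590i and -2.1536 - 0.8590i


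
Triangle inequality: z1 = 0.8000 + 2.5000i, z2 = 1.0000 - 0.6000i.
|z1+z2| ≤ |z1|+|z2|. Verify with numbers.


|z1| = sqrt(0.8^2 + 2.5^2) = sqrt(6.89) = 2.6249
|z2| = sqrt(1^2 + (-0.6)^2) = sqrt(1.36) = 1.1662
z1+z2 = 1.8000 + 1.9000i
|z1+z2| = sqrt(6.85) = 2.6173
|z1|+|z2| = 2.6249 + 1.1662 = 3.7911

|z1+z2| = 2.6173 ≤ |z1|+|z2| = 3.7911 (verified)


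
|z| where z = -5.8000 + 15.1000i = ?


|z| = sqrt((-5.8)^2 + 15.1^2) = sqrt(33.64 + 228.01) = sqrt(261.65) = 16.1756

|z| = 16.1756


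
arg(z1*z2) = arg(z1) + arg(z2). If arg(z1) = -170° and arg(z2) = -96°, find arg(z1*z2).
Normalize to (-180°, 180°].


arg(z1*z2) = -170° - 96° = -266°
Normalized to (-180°, 180°]: 94°

94°


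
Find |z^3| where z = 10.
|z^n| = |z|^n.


|z| = sqrt(100+0) = sqrt(100) = 10
|z^3| = |z|^3 = 10^3 = 1000

|z^3| = 1000


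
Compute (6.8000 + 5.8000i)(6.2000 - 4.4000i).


Real = 6.8*6.2 - 5.8*(-4.4) = 42.16 - (-25.52) = 67.68
Imag = 6.8*(-4.4) + 6.2*5.8 = -29.92 + 35.96 = 6.04

67.6800 + 6.0400i


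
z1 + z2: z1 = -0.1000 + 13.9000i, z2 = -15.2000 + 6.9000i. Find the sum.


Real: -0.1 - 15.2 = -15.3
Imag: 13.9 + 6.9 = 20.8

-15.3000 + 20.8000i


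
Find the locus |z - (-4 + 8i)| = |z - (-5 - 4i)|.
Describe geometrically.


Equal distances means the locus is the perpendicular bisector of z1 and z2.
Midpoint = ((-4+(-5))/2, (8+(-4))/2) = (-4.5000, 2.0000)

Perpendicular bisector through (-4.5000, 2.0000)


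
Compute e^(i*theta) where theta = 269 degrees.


cos(269°) = -0.0175
sin(269°) = -0.9998

e^(i*269°) = -0.0175 - 0.9998i


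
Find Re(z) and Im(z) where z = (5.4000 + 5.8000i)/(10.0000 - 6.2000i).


Multiply by conjugate: (5.4000 + 5.8000i)(10.0000 + 6.2000i) / (10^2 + (-6.2)^2)
Numerator real = 5.4*10 + 5.8*(-6.2) = 18.04
Numerator imag = 5.8*10 - 5.4*(-6.2) = 91.48
Denominator = 138.44
Re(z) = 18.04/138.44 = 0.1303
Im(z) = 91.48/138.44 = 0.6608

Re(z) = 0.1303, Im(z) = 0.6608


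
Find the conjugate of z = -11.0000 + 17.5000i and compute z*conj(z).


z_bar = -11.0000 - 17.5000i
z*z_bar = (-11)^2 + 17.5^2 = 121 + 306.25 = 427.25

z_bar = -11.0000 - 17.5000i, z*z_bar = 427.25


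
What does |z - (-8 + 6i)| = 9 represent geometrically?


|z - z0| = r is a circle with center z0 and radius r.
Center = (-8, 6), radius = 9

Circle with center (-8, 6) and radius 9


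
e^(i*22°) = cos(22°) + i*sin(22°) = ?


cos(22°) = 0.9272
sin(22°) = 0.3746

e^(i*22°) = 0.9272 + 0.3746i


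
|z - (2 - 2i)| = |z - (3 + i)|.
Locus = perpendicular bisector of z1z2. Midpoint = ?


Equal distances means the locus is the perpendicular bisector of z1 and z2.
Midpoint = ((2+3)/2, (-2+1)/2) = (2.5000, -0.5000)

Perpendicular bisector through (2.5000, -0.5000)


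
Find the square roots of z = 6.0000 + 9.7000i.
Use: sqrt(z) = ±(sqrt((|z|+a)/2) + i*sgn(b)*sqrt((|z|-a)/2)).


|z| = sqrt(36+94.09) = 11.4057
sqrt((|z|+a)/2) = sqrt((11.4057+6)/2) = sqrt(8.7029) = 2.9501
sqrt((|z|-a)/2) = sqrt((11.4057-6)/2) = sqrt(2.7029) = 1.6440

±(2.9501 + 1.6440i) i.e. 2.9501 + 1.6440i and -2.9501 - 1.6440i


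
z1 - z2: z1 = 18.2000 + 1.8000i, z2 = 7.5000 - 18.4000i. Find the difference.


Real: 18.2 - 7.5 = 10.7
Imag: 1.8 + 18.4 = 20.2

10.7000 + 20.2000i


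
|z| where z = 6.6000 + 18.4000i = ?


|z| = sqrt(6.6^2 + 18.4^2) = sqrt(43.56 + 338.56) = sqrt(382.12) = 19.5479

|z| = 19.5479


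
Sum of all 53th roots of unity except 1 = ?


With w = e^(2*pi*i/53), all 53 of the 53th roots of unity w^0 = 1, w, ..., w^(52) sum to 0: 1 + w + ... + w^(52) = (1 - w^53)/(1 - w) = 0 since w^53 = 1, w ≠ 1.
Removing the root 1: w + w^2 + ... + w^(52) = 0 - 1 = -1

Sum = -1


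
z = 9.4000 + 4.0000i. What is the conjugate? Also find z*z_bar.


z_bar = 9.4000 - 4.0000i
z*z_bar = 9.4^2 + 4^2 = 88.36 + 16 = 104.36

z_bar = 9.4000 - 4.0000i, z*z_bar = 104.36


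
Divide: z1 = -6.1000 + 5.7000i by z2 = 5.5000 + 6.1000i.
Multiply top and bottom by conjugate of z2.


Conjugate of z2 = 5.5000 - 6.1000i
Numerator: (-6.1000 + 5.7000i)(5.5000 - 6.1000i) = 1.2200 + 68.5600i
Denominator: 5.5^2 + 6.1^2 = 67.46
Result = (1.2200 + 68.5600i)/67.46

0.0181 + 1.0163i


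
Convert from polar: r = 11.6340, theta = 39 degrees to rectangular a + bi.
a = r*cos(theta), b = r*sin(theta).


a = 11.6340*cos(39°) = 11.6340*0.777146 = 9.0413
b = 11.6340*sin(39°) = 11.6340*0.62932 = 7.3215

9.0413 + 7.3215i


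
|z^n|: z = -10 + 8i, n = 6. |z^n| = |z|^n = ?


|z| = sqrt(100+64) = sqrt(164) = 12.8062
|z^6| = |z|^6 = (sqrt(164))^6 = 164^3 = 4410944

|z^6| = 4410944


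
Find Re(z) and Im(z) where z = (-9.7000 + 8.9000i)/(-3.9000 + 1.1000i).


Multiply by conjugate: (-9.7000 + 8.9000i)(-3.9000 - 1.1000i) / ((-3.9)^2 + 1.1^2)
Numerator real = -9.7*(-3.9) + 8.9*1.1 = 47.62
Numerator imag = 8.9*(-3.9) - (-9.7)*1.1 = -24.04
Denominator = 16.42
Re(z) = 47.62/16.42 = 2.9001
Im(z) = -24.04/16.42 = -1.4641

Re(z) = 2.9001, Im(z) = -1.4641


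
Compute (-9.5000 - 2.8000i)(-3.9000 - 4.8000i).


Real = -9.5*(-3.9) - (-2.8)*(-4.8) = 37.05 - 13.44 = 23.61
Imag = -9.5*(-4.8) - (3.9)*(-2.8) = 45.6 + 10.92 = 56.52

23.6100 + 56.5200i


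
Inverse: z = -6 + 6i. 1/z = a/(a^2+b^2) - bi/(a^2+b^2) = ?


|z|^2 = 36+36 = 72
1/z = (-6 - 6i)/72

1/z = -0.0833 - 0.0833i


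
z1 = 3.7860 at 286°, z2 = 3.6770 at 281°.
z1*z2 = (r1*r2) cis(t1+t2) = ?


r = 3.7860 * 3.6770 = 13.9211
theta = 286° + 281° = 567° = 207° (mod 360)

13.9211 cis(207°)


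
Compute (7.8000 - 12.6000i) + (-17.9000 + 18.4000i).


Real: 7.8 - 17.9 = -10.1
Imag: -12.6 + 18.4 = 5.8

-10.1000 + 5.8000i


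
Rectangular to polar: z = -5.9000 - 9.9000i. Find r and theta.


r = sqrt(34.81+98.01) = sqrt(132.82) = 11.5248
theta = atan2(-9.9, -5.9) = -120.7932 degrees

r = 11.5248, theta = -120.7932 degrees


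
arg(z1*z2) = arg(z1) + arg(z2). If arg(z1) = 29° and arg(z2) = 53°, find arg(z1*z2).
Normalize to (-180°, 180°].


arg(z1*z2) = 29° + 53° = 82°
Normalized to (-180°, 180°]: 82°

82°


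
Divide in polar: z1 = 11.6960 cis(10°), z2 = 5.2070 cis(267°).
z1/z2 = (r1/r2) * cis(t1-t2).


r = 11.6960 / 5.2070 = 2.2462
theta = 10° - 267° = -257° = 103° (mod 360)

2.2462 cis(103°)


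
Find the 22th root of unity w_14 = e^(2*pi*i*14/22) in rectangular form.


Angle = 360*14/22 = 229.0909°
a = cos(229.0909°) = -0.6549
b = sin(229.0909°) = -0.7557

-0.6549 - 0.7557i


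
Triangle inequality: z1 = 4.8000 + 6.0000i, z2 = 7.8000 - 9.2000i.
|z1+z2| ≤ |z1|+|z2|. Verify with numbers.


|z1| = sqrt(4.8^2 + 6^2) = sqrt(59.04) = 7.6837
|z2| = sqrt(7.8^2 + (-9.2)^2) = sqrt(145.48) = 12.0615
z1+z2 = 12.6000 - 3.2000i
|z1+z2| = sqrt(169) = 13.0000
|z1|+|z2| = 7.6837 + 12.0615 = 19.7452

|z1+z2| = 13.0000 ≤ |z1|+|z2| = 19.7452 (verified)


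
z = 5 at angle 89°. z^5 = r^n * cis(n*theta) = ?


r^5 = 5^5 = 3125
n*theta = 5*89° = 445° = 85° (mod 360)
a = 3125*cos(85°) = 272.3617
b = 3125*sin(85°) = 3113.1084

3125 cis(85°) = 272.3617 + 3113.1084i


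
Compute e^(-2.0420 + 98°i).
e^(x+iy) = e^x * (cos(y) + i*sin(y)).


e^-2.0420 = 0.1298
cos(98°) = -0.1392
sin(98°) = 0.9903
Real = 0.1298*(-0.1392) = -0.0181
Imag = 0.1298*0.9903 = 0.1285

-0.0181 + 0.1285i


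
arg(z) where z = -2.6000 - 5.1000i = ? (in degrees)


Re = -2.6, Im = -5.1
arg = atan2(-5.1, -2.6) = -117.0127 degrees

arg(z) = -117.0127 degrees


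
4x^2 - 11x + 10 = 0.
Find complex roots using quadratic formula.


disc = (-11)^2 - 4*4*10 = 121 - 160 = -39
sqrt(|disc|) = sqrt(39) = 6.2450
Real part = 11/(2*4) = 1.3750
Imag part = 6.2450/(2*4) = 0.7806

1.3750 ± 0.7806i


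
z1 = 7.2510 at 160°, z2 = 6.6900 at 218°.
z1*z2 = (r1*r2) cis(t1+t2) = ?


r = 7.2510 * 6.6900 = 48.5092
theta = 160° + 218° = 378° = 18° (mod 360)

48.5092 cis(18°)


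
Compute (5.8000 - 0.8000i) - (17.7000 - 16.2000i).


Real: 5.8 - 17.7 = -11.9
Imag: -0.8 + 16.2 = 15.4

-11.9000 + 15.4000i


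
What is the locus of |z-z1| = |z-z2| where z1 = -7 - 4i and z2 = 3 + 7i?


Equal distances means the locus is the perpendicular bisector of z1 and z2.
Midpoint = ((-7+3)/2, (-4+7)/2) = (-2.0000, 1.5000)

Perpendicular bisector through (-2.0000, 1.5000)


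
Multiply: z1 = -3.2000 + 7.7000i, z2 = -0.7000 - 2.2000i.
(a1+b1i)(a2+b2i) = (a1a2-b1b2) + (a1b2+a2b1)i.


Real = -3.2*(-0.7) - 7.7*(-2.2) = 2.24 - (-16.94) = 19.18
Imag = -3.2*(-2.2) - (0.7)*7.7 = 7.04 - (5.39) = 1.65

19.1800 + 1.6500i


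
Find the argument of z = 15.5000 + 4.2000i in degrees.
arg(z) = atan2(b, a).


Re = 15.5, Im = 4.2
arg = atan2(4.2, 15.5) = 15.1612 degrees

arg(z) = 15.1612 degrees


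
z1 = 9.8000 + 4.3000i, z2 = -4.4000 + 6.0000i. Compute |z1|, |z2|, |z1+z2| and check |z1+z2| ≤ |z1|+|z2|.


|z1| = sqrt(9.8^2 + 4.3^2) = sqrt(114.53) = 10.7019
|z2| = sqrt((-4.4)^2 + 6^2) = sqrt(55.36) = 7.4404
z1+z2 = 5.4000 + 10.3000i
|z1+z2| = sqrt(135.25) = 11.6297
|z1|+|z2| = 10.7019 + 7.4404 = 18.1423

|z1+z2| = 11.6297 ≤ |z1|+|z2| = 18.1423 (verified)


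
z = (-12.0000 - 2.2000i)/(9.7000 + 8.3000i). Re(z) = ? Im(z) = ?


Multiply by conjugate: (-12.0000 - 2.2000i)(9.7000 - 8.3000i) / (9.7^2 + 8.3^2)
Numerator real = -12*9.7 - (2.2)*8.3 = -134.66
Numerator imag = -2.2*9.7 - (-12)*8.3 = 78.26
Denominator = 162.98
Re(z) = -134.66/162.98 = -0.8262
Im(z) = 78.26/162.98 = 0.4802

Re(z) = -0.8262, Im(z) = 0.4802


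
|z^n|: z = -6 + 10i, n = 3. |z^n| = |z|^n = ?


|z| = sqrt(36+100) = sqrt(136) = 11.6619
|z^3| = |z|^3 = (sqrt(136))^3 = 136*sqrt(136)

|z^3| = 136*sqrt(136) ≈ 1586.0189


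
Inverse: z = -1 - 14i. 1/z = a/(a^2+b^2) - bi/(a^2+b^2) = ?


|z|^2 = 1+196 = 197
1/z = (-1 + 14i)/197

1/z = -0.0051 + 0.0711i


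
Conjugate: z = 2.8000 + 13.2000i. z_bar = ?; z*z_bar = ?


z_bar = 2.8000 - 13.2000i
z*z_bar = 2.8^2 + 13.2^2 = 7.84 + 174.24 = 182.08

z_bar = 2.8000 - 13.2000i, z*z_bar = 182.08


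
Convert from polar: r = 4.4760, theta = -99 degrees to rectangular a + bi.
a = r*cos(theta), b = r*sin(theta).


a = 4.4760*cos(-99°) = 4.4760*(-0.15643) = -0.7002
b = 4.4760*sin(-99°) = 4.4760*(-0.9877) = -4.4209

-0.7002 - 4.4209i


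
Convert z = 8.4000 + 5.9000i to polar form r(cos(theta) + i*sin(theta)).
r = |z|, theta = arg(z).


r = sqrt(70.56+34.81) = sqrt(105.37) = 10.2650
theta = atan2(5.9, 8.4) = 35.0835 degrees

r = 10.2650, theta = 35.0835 degrees


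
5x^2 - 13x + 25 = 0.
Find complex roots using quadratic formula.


disc = (-13)^2 - 4*5*25 = 169 - 500 = -331
sqrt(|disc|) = sqrt(331) = 18.1934
Real part = 13/(2*5) = 1.3000
Imag part = 18.1934/(2*5) = 1.8193

1.3000 ± 1.8193i


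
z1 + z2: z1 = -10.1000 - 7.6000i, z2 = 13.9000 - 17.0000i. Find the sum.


Real: -10.1 + 13.9 = 3.8
Imag: -7.6 - 17 = -24.6

3.8000 - 24.6000i


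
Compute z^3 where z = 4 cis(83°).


r^3 = 4^3 = 64
n*theta = 3*83° = 249° = 249° (mod 360)
a = 64*cos(249°) = -22.9355
b = 64*sin(249°) = -59.7491

64 cis(249°) = -22.9355 - 59.7491i
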